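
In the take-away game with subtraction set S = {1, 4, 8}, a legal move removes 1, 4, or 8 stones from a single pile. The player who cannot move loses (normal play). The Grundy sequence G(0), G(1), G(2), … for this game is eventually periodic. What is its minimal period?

12

G(0) = 0
G(1) = mex{0} = 1
G(2) = mex{1} = 0
G(3) = mex{0} = 1
G(4) = mex{1,0} = 2
G(5) = mex{2,1} = 0
G(6) = mex{0,0} = 1
G(7) = mex{1,1} = 0
G(8) = mex{0,2,0} = 1
G(9) = mex{1,0,1} = 2
G(10) = mex{2,1,0} = 3
G(11) = mex{3,0,1} = 2
G(12) = mex{2,1,2} = 0
G(13) = mex{0,2,0} = 1
G(14) = mex{1,3,1} = 0
G(15) = mex{0,2,0} = 1
G(16) = mex{1,0,1} = 2
G(17) = mex{2,1,2} = 0
G(18) = mex{0,0,3} = 1
G(19) = mex{1,1,2} = 0
G(20) = mex{0,2,0} = 1
G(21) = mex{1,0,1} = 2
G(22) = mex{2,1,0} = 3
G(23) = mex{3,0,1} = 2
G(24) = mex{2,1,2} = 0
G(25) = mex{0,2,0} = 1
G(n+12) = G(n) holds for n = 0,…,7 (a full window of length max(S) = 8), so the sequence is purely periodic with period 12.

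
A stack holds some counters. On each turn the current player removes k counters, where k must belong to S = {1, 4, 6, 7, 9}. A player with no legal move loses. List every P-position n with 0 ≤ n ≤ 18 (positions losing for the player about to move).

n :  0  1  2  3  4  5  6  7  8  9 10 11 12 13 14 15 16 17 18
G :  0  1  0  1  2  0  1  2  3  2  0  1  2  0  1  0  1  2  0
P-positions are exactly the n with G(n) = 0.

0, 2, 5, 10, 13, 15, 18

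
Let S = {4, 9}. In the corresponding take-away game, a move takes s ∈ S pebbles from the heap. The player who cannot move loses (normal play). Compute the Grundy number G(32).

n :  0  1  2  3  4  5  6  7  8  9 10 11 12 13 14 15 16 17 18 19 20 21 22 23 24 25 26 27 28 29 30 31 32
G :  0  0  0  0  1  1  1  1  0  2  2  2  1  0  0  0  0  1  1  1  1  0  2  2  2  1  0  0  0  0  1  1  1

1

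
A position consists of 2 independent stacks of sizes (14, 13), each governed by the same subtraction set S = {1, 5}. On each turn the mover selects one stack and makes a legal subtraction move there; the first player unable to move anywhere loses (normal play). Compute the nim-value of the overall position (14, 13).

1

All stacks use S = {1, 5}:
G(0) = 0
G(1) = mex{0} = 1
G(2) = mex{1} = 0
G(3) = mex{0} = 1
G(4) = mex{1} = 0
G(5) = mex{0,0} = 1
G(6) = mex{1,1} = 0
G(7) = mex{0,0} = 1
G(8) = mex{1,1} = 0
G(9) = mex{0,0} = 1
G(10) = mex{1,1} = 0
G(11) = mex{0,0} = 1
G(12) = mex{1,1} = 0
G(13) = mex{0,0} = 1
G(14) = mex{1,1} = 0
Stack A: G(14) = 0.
Stack B: G(13) = 1.
Combined Grundy value = 0 ⊕ 1 = 1.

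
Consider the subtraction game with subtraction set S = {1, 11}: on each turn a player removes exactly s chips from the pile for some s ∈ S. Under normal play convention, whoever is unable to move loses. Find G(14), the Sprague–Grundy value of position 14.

0

n :  0  1  2  3  4  5  6  7  8  9 10 11 12 13 14
G :  0  1  0  1  0  1  0  1  0  1  0  1  0  1  0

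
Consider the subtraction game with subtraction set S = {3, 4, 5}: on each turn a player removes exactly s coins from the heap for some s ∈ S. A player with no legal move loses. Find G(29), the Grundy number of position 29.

n :  0  1  2  3  4  5  6  7  8  9 10 11 12 13 14 15 16 17 18 19 20 21 22 23 24 25 26 27 28 29
G :  0  0  0  1  1  1  2  2  0  0  0  1  1  1  2  2  0  0  0  1  1  1  2  2  0  0  0  1  1  1

1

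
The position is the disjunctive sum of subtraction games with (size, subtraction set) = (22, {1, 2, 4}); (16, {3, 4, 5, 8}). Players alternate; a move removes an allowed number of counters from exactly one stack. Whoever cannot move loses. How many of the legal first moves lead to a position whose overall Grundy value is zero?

0

Stack A, S = {1, 2, 4}:
G(0) = 0
G(1) = mex{0} = 1
G(2) = mex{1,0} = 2
G(3) = mex{2,1} = 0
G(4) = mex{0,2,0} = 1
G(5) = mex{1,0,1} = 2
G(6) = mex{2,1,2} = 0
G(7) = mex{0,2,0} = 1
G(8) = mex{1,0,1} = 2
G(9) = mex{2,1,2} = 0
G(10) = mex{0,2,0} = 1
G(11) = mex{1,0,1} = 2
G(12) = mex{2,1,2} = 0
G(13) = mex{0,2,0} = 1
G(14) = mex{1,0,1} = 2
G(15) = mex{2,1,2} = 0
G(16) = mex{0,2,0} = 1
G(17) = mex{1,0,1} = 2
G(18) = mex{2,1,2} = 0
G(19) = mex{0,2,0} = 1
G(20) = mex{1,0,1} = 2
G(21) = mex{2,1,2} = 0
G(22) = mex{0,2,0} = 1
G_A(22) = 1.
Stack B, S = {3, 4, 5, 8}:
n :  0  1  2  3  4  5  6  7  8  9 10 11 12 13 14 15 16
G :  0  0  0  1  1  1  2  2  2  3  3  0  0  0  1  1  1
G_B(16) = 1.
Combined Grundy value = 1 ⊕ 1 = 0.
A winning move leaves total XOR = 0, i.e. changes one component's Grundy value g to g ⊕ X where X is the current total.
Stack A: target g' = 1⊕0 = 1, but every legal move changes the Grundy value (mex property), so 0 moves.
Stack B: target g' = 1⊕0 = 1, but every legal move changes the Grundy value (mex property), so 0 moves.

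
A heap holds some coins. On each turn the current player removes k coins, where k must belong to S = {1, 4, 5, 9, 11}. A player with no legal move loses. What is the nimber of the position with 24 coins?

n :  0  1  2  3  4  5  6  7  8  9 10 11 12 13 14 15 16 17 18 19 20 21 22 23 24
G :  0  1  0  1  2  3  2  3  0  1  0  1  2  3  2  3  0  1  0  1  2  3  2  3  0

0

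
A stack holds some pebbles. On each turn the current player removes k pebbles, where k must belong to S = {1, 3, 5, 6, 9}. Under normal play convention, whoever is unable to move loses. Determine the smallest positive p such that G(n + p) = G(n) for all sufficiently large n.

G(0) = 0
G(1) = mex{0} = 1
G(2) = mex{1} = 0
G(3) = mex{0,0} = 1
G(4) = mex{1,1} = 0
G(5) = mex{0,0,0} = 1
G(6) = mex{1,1,1,0} = 2
G(7) = mex{2,0,0,1} = 3
G(8) = mex{3,1,1,0} = 2
G(9) = mex{2,2,0,1,0} = 3
G(10) = mex{3,3,1,0,1} = 2
G(11) = mex{2,2,2,1,0} = 3
G(12) = mex{3,3,3,2,1} = 0
G(13) = mex{0,2,2,3,0} = 1
G(14) = mex{1,3,3,2,1} = 0
G(15) = mex{0,0,2,3,2} = 1
G(16) = mex{1,1,3,2,3} = 0
G(17) = mex{0,0,0,3,2} = 1
G(18) = mex{1,1,1,0,3} = 2
G(19) = mex{2,0,0,1,2} = 3
G(20) = mex{3,1,1,0,3} = 2
G(21) = mex{2,2,0,1,0} = 3
G(22) = mex{3,3,1,0,1} = 2
G(23) = mex{2,2,2,1,0} = 3
G(24) = mex{3,3,3,2,1} = 0
G(25) = mex{0,2,2,3,0} = 1
G(n+12) = G(n) holds for n = 0,…,8 (a full window of length max(S) = 9), so the sequence is purely periodic with period 12.

12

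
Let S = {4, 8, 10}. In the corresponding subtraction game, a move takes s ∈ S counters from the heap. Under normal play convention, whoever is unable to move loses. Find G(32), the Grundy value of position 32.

1

n :  0  1  2  3  4  5  6  7  8  9 10 11 12 13 14 15 16 17 18 19 20 21 22 23 24 25 26 27 28 29 30 31 32
G :  0  0  0  0  1  1  1  1  2  2  2  2  3  3  0  0  0  0  1  1  1  1  2  2  2  2  3  3  0  0  0  0  1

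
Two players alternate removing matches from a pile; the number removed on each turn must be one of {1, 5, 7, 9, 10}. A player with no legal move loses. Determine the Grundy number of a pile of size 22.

1

G(0) = 0
G(1) = mex{0} = 1
G(2) = mex{1} = 0
G(3) = mex{0} = 1
G(4) = mex{1} = 0
G(5) = mex{0,0} = 1
G(6) = mex{1,1} = 0
G(7) = mex{0,0,0} = 1
G(8) = mex{1,1,1} = 0
G(9) = mex{0,0,0,0} = 1
G(10) = mex{1,1,1,1,0} = 2
G(11) = mex{2,0,0,0,1} = 3
G(12) = mex{3,1,1,1,0} = 2
G(13) = mex{2,0,0,0,1} = 3
G(14) = mex{3,1,1,1,0} = 2
G(15) = mex{2,2,0,0,1} = 3
G(16) = mex{3,3,1,1,0} = 2
G(17) = mex{2,2,2,0,1} = 3
G(18) = mex{3,3,3,1,0} = 2
G(19) = mex{2,2,2,2,1} = 0
G(20) = mex{0,3,3,3,2} = 1
G(21) = mex{1,2,2,2,3} = 0
G(22) = mex{0,3,3,3,2} = 1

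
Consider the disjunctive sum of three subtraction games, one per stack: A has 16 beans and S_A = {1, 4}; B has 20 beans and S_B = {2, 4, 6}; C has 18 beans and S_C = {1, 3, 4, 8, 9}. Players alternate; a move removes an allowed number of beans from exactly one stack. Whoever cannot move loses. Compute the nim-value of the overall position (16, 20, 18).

Stack A, S = {1, 4}:
n :  0  1  2  3  4  5  6  7  8  9 10 11 12 13 14 15 16
G :  0  1  0  1  2  0  1  0  1  2  0  1  0  1  2  0  1
G_A(16) = 1.
Stack B, S = {2, 4, 6}:
G(0) = 0
G(1) = mex{} = 0
G(2) = mex{0} = 1
G(3) = mex{0} = 1
G(4) = mex{1,0} = 2
G(5) = mex{1,0} = 2
G(6) = mex{2,1,0} = 3
G(7) = mex{2,1,0} = 3
G(8) = mex{3,2,1} = 0
G(9) = mex{3,2,1} = 0
G(10) = mex{0,3,2} = 1
G(11) = mex{0,3,2} = 1
G(12) = mex{1,0,3} = 2
G(13) = mex{1,0,3} = 2
G(14) = mex{2,1,0} = 3
G(15) = mex{2,1,0} = 3
G(16) = mex{3,2,1} = 0
G(17) = mex{3,2,1} = 0
G(18) = mex{0,3,2} = 1
G(19) = mex{0,3,2} = 1
G(20) = mex{1,0,3} = 2
G_B(20) = 2.
Stack C, S = {1, 3, 4, 8, 9}:
G(0) = 0
G(1) = mex{0} = 1
G(2) = mex{1} = 0
G(3) = mex{0,0} = 1
G(4) = mex{1,1,0} = 2
G(5) = mex{2,0,1} = 3
G(6) = mex{3,1,0} = 2
G(7) = mex{2,2,1} = 0
G(8) = mex{0,3,2,0} = 1
G(9) = mex{1,2,3,1,0} = 4
G(10) = mex{4,0,2,0,1} = 3
G(11) = mex{3,1,0,1,0} = 2
G(12) = mex{2,4,1,2,1} = 0
G(13) = mex{0,3,4,3,2} = 1
G(14) = mex{1,2,3,2,3} = 0
G(15) = mex{0,0,2,0,2} = 1
G(16) = mex{1,1,0,1,0} = 2
G(17) = mex{2,0,1,4,1} = 3
G(18) = mex{3,1,0,3,4} = 2
G_C(18) = 2.
Combined Grundy value = 1 ⊕ 2 ⊕ 2 = 1.

1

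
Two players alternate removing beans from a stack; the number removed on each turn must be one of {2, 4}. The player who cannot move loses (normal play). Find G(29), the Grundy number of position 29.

n :  0  1  2  3  4  5  6  7  8  9 10 11 12 13 14 15 16 17 18 19 20 21 22 23 24 25 26 27 28 29
G :  0  0  1  1  2  2  0  0  1  1  2  2  0  0  1  1  2  2  0  0  1  1  2  2  0  0  1  1  2  2

2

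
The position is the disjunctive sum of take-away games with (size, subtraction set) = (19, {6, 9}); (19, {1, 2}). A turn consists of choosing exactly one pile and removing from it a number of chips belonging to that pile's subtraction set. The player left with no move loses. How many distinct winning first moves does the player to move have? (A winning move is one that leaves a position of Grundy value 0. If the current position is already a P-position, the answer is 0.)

Pile A, S = {6, 9}:
n :  0  1  2  3  4  5  6  7  8  9 10 11 12 13 14 15 16 17 18 19
G :  0  0  0  0  0  0  1  1  1  1  1  1  2  2  2  0  0  0  0  0
G_A(19) = 0.
Pile B, S = {1, 2}:
n :  0  1  2  3  4  5  6  7  8  9 10 11 12 13 14 15 16 17 18 19
G :  0  1  2  0  1  2  0  1  2  0  1  2  0  1  2  0  1  2  0  1
G_B(19) = 1.
Combined Grundy value = 0 ⊕ 1 = 1.
A winning move leaves total XOR = 0, i.e. changes one component's Grundy value g to g ⊕ X where X is the current total.
Pile A: need g' = 0⊕1 = 1. Options: 19−6→G=2, 19−9→G=1. Hits: 1.
Pile B: need g' = 1⊕1 = 0. Options: 19−1→G=0, 19−2→G=2. Hits: 1.

2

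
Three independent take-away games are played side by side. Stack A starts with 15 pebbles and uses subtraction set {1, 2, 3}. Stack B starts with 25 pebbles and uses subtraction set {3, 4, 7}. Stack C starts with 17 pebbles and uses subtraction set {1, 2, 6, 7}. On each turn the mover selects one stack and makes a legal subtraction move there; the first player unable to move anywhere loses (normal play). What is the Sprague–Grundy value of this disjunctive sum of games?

3

Stack A, S = {1, 2, 3}:
G(0) = 0
G(1) = mex{0} = 1
G(2) = mex{1,0} = 2
G(3) = mex{2,1,0} = 3
G(4) = mex{3,2,1} = 0
G(5) = mex{0,3,2} = 1
G(6) = mex{1,0,3} = 2
G(7) = mex{2,1,0} = 3
G(8) = mex{3,2,1} = 0
G(9) = mex{0,3,2} = 1
G(10) = mex{1,0,3} = 2
G(11) = mex{2,1,0} = 3
G(12) = mex{3,2,1} = 0
G(13) = mex{0,3,2} = 1
G(14) = mex{1,0,3} = 2
G(15) = mex{2,1,0} = 3
G_A(15) = 3.
Stack B, S = {3, 4, 7}:
G(0) = 0
G(1) = mex{} = 0
G(2) = mex{} = 0
G(3) = mex{0} = 1
G(4) = mex{0,0} = 1
G(5) = mex{0,0} = 1
G(6) = mex{1,0} = 2
G(7) = mex{1,1,0} = 2
G(8) = mex{1,1,0} = 2
G(9) = mex{2,1,0} = 3
G(10) = mex{2,2,1} = 0
G(11) = mex{2,2,1} = 0
G(12) = mex{3,2,1} = 0
G(13) = mex{0,3,2} = 1
G(14) = mex{0,0,2} = 1
G(15) = mex{0,0,2} = 1
G(16) = mex{1,0,3} = 2
G(17) = mex{1,1,0} = 2
G(18) = mex{1,1,0} = 2
G(19) = mex{2,1,0} = 3
G(20) = mex{2,2,1} = 0
G(21) = mex{2,2,1} = 0
G(22) = mex{3,2,1} = 0
G(23) = mex{0,3,2} = 1
G(24) = mex{0,0,2} = 1
G(25) = mex{0,0,2} = 1
G_B(25) = 1.
Stack C, S = {1, 2, 6, 7}:
G(0) = 0
G(1) = mex{0} = 1
G(2) = mex{1,0} = 2
G(3) = mex{2,1} = 0
G(4) = mex{0,2} = 1
G(5) = mex{1,0} = 2
G(6) = mex{2,1,0} = 3
G(7) = mex{3,2,1,0} = 4
G(8) = mex{4,3,2,1} = 0
G(9) = mex{0,4,0,2} = 1
G(10) = mex{1,0,1,0} = 2
G(11) = mex{2,1,2,1} = 0
G(12) = mex{0,2,3,2} = 1
G(13) = mex{1,0,4,3} = 2
G(14) = mex{2,1,0,4} = 3
G(15) = mex{3,2,1,0} = 4
G(16) = mex{4,3,2,1} = 0
G(17) = mex{0,4,0,2} = 1
G_C(17) = 1.
Combined Grundy value = 3 ⊕ 1 ⊕ 1 = 3.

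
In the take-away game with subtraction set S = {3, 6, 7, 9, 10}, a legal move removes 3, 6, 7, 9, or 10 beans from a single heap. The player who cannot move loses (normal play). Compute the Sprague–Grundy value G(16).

1

n :  0  1  2  3  4  5  6  7  8  9 10 11 12 13 14 15 16
G :  0  0  0  1  1  1  2  2  2  3  3  3  4  0  0  0  1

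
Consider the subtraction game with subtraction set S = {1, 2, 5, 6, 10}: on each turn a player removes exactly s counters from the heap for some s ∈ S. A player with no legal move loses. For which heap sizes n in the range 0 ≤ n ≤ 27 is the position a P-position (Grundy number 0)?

G(0) = 0
G(1) = mex{0} = 1
G(2) = mex{1,0} = 2
G(3) = mex{2,1} = 0
G(4) = mex{0,2} = 1
G(5) = mex{1,0,0} = 2
G(6) = mex{2,1,1,0} = 3
G(7) = mex{3,2,2,1} = 0
G(8) = mex{0,3,0,2} = 1
G(9) = mex{1,0,1,0} = 2
G(10) = mex{2,1,2,1,0} = 3
G(11) = mex{3,2,3,2,1} = 0
G(12) = mex{0,3,0,3,2} = 1
G(13) = mex{1,0,1,0,0} = 2
G(14) = mex{2,1,2,1,1} = 0
G(15) = mex{0,2,3,2,2} = 1
G(16) = mex{1,0,0,3,3} = 2
G(17) = mex{2,1,1,0,0} = 3
G(18) = mex{3,2,2,1,1} = 0
G(19) = mex{0,3,0,2,2} = 1
G(20) = mex{1,0,1,0,3} = 2
G(21) = mex{2,1,2,1,0} = 3
G(22) = mex{3,2,3,2,1} = 0
G(23) = mex{0,3,0,3,2} = 1
G(24) = mex{1,0,1,0,0} = 2
G(25) = mex{2,1,2,1,1} = 0
G(26) = mex{0,2,3,2,2} = 1
G(27) = mex{1,0,0,3,3} = 2
P-positions are exactly the n with G(n) = 0.

0, 3, 7, 11, 14, 18, 22, 25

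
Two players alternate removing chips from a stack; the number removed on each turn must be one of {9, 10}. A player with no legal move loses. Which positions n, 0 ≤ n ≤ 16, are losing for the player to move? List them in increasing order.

0, 1, 2, 3, 4, 5, 6, 7, 8

G(0) = 0
G(1) = mex{} = 0
G(2) = mex{} = 0
G(3) = mex{} = 0
G(4) = mex{} = 0
G(5) = mex{} = 0
G(6) = mex{} = 0
G(7) = mex{} = 0
G(8) = mex{} = 0
G(9) = mex{0} = 1
G(10) = mex{0,0} = 1
G(11) = mex{0,0} = 1
G(12) = mex{0,0} = 1
G(13) = mex{0,0} = 1
G(14) = mex{0,0} = 1
G(15) = mex{0,0} = 1
G(16) = mex{0,0} = 1
P-positions are exactly the n with G(n) = 0.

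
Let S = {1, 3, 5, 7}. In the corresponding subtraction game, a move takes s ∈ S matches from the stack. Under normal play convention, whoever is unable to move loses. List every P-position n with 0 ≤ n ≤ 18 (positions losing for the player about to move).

n :  0  1  2  3  4  5  6  7  8  9 10 11 12 13 14 15 16 17 18
G :  0  1  0  1  0  1  0  1  0  1  0  1  0  1  0  1  0  1  0
P-positions are exactly the n with G(n) = 0.

0, 2, 4, 6, 8, 10, 12, 14, 16, 18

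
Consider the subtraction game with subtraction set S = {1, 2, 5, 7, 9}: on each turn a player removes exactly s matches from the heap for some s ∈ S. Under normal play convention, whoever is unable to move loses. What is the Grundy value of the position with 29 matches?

G(0) = 0
G(1) = mex{0} = 1
G(2) = mex{1,0} = 2
G(3) = mex{2,1} = 0
G(4) = mex{0,2} = 1
G(5) = mex{1,0,0} = 2
G(6) = mex{2,1,1} = 0
G(7) = mex{0,2,2,0} = 1
G(8) = mex{1,0,0,1} = 2
G(9) = mex{2,1,1,2,0} = 3
G(10) = mex{3,2,2,0,1} = 4
G(11) = mex{4,3,0,1,2} = 5
G(12) = mex{5,4,1,2,0} = 3
G(13) = mex{3,5,2,0,1} = 4
G(14) = mex{4,3,3,1,2} = 0
G(15) = mex{0,4,4,2,0} = 1
G(16) = mex{1,0,5,3,1} = 2
G(17) = mex{2,1,3,4,2} = 0
G(18) = mex{0,2,4,5,3} = 1
G(19) = mex{1,0,0,3,4} = 2
G(20) = mex{2,1,1,4,5} = 0
G(21) = mex{0,2,2,0,3} = 1
G(22) = mex{1,0,0,1,4} = 2
G(23) = mex{2,1,1,2,0} = 3
G(24) = mex{3,2,2,0,1} = 4
G(25) = mex{4,3,0,1,2} = 5
G(26) = mex{5,4,1,2,0} = 3
G(27) = mex{3,5,2,0,1} = 4
G(28) = mex{4,3,3,1,2} = 0
G(29) = mex{0,4,4,2,0} = 1

1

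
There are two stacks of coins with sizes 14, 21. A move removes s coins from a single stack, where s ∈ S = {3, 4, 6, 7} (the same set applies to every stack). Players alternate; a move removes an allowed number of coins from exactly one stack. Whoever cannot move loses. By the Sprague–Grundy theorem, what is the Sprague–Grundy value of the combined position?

All stacks use S = {3, 4, 6, 7}:
G(0) = 0
G(1) = mex{} = 0
G(2) = mex{} = 0
G(3) = mex{0} = 1
G(4) = mex{0,0} = 1
G(5) = mex{0,0} = 1
G(6) = mex{1,0,0} = 2
G(7) = mex{1,1,0,0} = 2
G(8) = mex{1,1,0,0} = 2
G(9) = mex{2,1,1,0} = 3
G(10) = mex{2,2,1,1} = 0
G(11) = mex{2,2,1,1} = 0
G(12) = mex{3,2,2,1} = 0
G(13) = mex{0,3,2,2} = 1
G(14) = mex{0,0,2,2} = 1
G(15) = mex{0,0,3,2} = 1
G(16) = mex{1,0,0,3} = 2
G(17) = mex{1,1,0,0} = 2
G(18) = mex{1,1,0,0} = 2
G(19) = mex{2,1,1,0} = 3
G(20) = mex{2,2,1,1} = 0
G(21) = mex{2,2,1,1} = 0
Stack A: G(14) = 1.
Stack B: G(21) = 0.
Combined Grundy value = 1 ⊕ 0 = 1.

1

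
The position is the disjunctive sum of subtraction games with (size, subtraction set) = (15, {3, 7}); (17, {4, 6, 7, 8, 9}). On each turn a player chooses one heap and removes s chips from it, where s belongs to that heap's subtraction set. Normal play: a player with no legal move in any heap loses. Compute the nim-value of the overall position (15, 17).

Heap A, S = {3, 7}:
n :  0  1  2  3  4  5  6  7  8  9 10 11 12 13 14 15
G :  0  0  0  1  1  1  0  2  2  1  0  0  0  1  1  1
G_A(15) = 1.
Heap B, S = {4, 6, 7, 8, 9}:
G(0) = 0
G(1) = mex{} = 0
G(2) = mex{} = 0
G(3) = mex{} = 0
G(4) = mex{0} = 1
G(5) = mex{0} = 1
G(6) = mex{0,0} = 1
G(7) = mex{0,0,0} = 1
G(8) = mex{1,0,0,0} = 2
G(9) = mex{1,0,0,0,0} = 2
G(10) = mex{1,1,0,0,0} = 2
G(11) = mex{1,1,1,0,0} = 2
G(12) = mex{2,1,1,1,0} = 3
G(13) = mex{2,1,1,1,1} = 0
G(14) = mex{2,2,1,1,1} = 0
G(15) = mex{2,2,2,1,1} = 0
G(16) = mex{3,2,2,2,1} = 0
G(17) = mex{0,2,2,2,2} = 1
G_B(17) = 1.
Combined Grundy value = 1 ⊕ 1 = 0.

0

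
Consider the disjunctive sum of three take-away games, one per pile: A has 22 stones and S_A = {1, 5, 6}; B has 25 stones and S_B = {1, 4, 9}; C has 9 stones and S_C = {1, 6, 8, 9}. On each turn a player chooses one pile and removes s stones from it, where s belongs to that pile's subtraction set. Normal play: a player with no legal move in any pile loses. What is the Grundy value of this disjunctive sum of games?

Pile A, S = {1, 5, 6}:
G(0) = 0
G(1) = mex{0} = 1
G(2) = mex{1} = 0
G(3) = mex{0} = 1
G(4) = mex{1} = 0
G(5) = mex{0,0} = 1
G(6) = mex{1,1,0} = 2
G(7) = mex{2,0,1} = 3
G(8) = mex{3,1,0} = 2
G(9) = mex{2,0,1} = 3
G(10) = mex{3,1,0} = 2
G(11) = mex{2,2,1} = 0
G(12) = mex{0,3,2} = 1
G(13) = mex{1,2,3} = 0
G(14) = mex{0,3,2} = 1
G(15) = mex{1,2,3} = 0
G(16) = mex{0,0,2} = 1
G(17) = mex{1,1,0} = 2
G(18) = mex{2,0,1} = 3
G(19) = mex{3,1,0} = 2
G(20) = mex{2,0,1} = 3
G(21) = mex{3,1,0} = 2
G(22) = mex{2,2,1} = 0
G_A(22) = 0.
Pile B, S = {1, 4, 9}:
G(0) = 0
G(1) = mex{0} = 1
G(2) = mex{1} = 0
G(3) = mex{0} = 1
G(4) = mex{1,0} = 2
G(5) = mex{2,1} = 0
G(6) = mex{0,0} = 1
G(7) = mex{1,1} = 0
G(8) = mex{0,2} = 1
G(9) = mex{1,0,0} = 2
G(10) = mex{2,1,1} = 0
G(11) = mex{0,0,0} = 1
G(12) = mex{1,1,1} = 0
G(13) = mex{0,2,2} = 1
G(14) = mex{1,0,0} = 2
G(15) = mex{2,1,1} = 0
G(16) = mex{0,0,0} = 1
G(17) = mex{1,1,1} = 0
G(18) = mex{0,2,2} = 1
G(19) = mex{1,0,0} = 2
G(20) = mex{2,1,1} = 0
G(21) = mex{0,0,0} = 1
G(22) = mex{1,1,1} = 0
G(23) = mex{0,2,2} = 1
G(24) = mex{1,0,0} = 2
G(25) = mex{2,1,1} = 0
G_B(25) = 0.
Pile C, S = {1, 6, 8, 9}:
G(0) = 0
G(1) = mex{0} = 1
G(2) = mex{1} = 0
G(3) = mex{0} = 1
G(4) = mex{1} = 0
G(5) = mex{0} = 1
G(6) = mex{1,0} = 2
G(7) = mex{2,1} = 0
G(8) = mex{0,0,0} = 1
G(9) = mex{1,1,1,0} = 2
G_C(9) = 2.
Combined Grundy value = 0 ⊕ 0 ⊕ 2 = 2.

2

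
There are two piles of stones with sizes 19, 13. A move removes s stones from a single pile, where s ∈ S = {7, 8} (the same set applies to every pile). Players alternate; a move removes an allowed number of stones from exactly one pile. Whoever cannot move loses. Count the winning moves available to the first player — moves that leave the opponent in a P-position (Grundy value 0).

4

All piles use S = {7, 8}:
n :  0  1  2  3  4  5  6  7  8  9 10 11 12 13 14 15 16 17 18 19
G :  0  0  0  0  0  0  0  1  1  1  1  1  1  1  2  0  0  0  0  0
Pile A: G(19) = 0.
Pile B: G(13) = 1.
Combined Grundy value = 0 ⊕ 1 = 1.
A winning move leaves total XOR = 0, i.e. changes one component's Grundy value g to g ⊕ X where X is the current total.
Pile A: need g' = 0⊕1 = 1. Options: 19−7→G=1, 19−8→G=1. Hits: 2.
Pile B: need g' = 1⊕1 = 0. Options: 13−7→G=0, 13−8→G=0. Hits: 2.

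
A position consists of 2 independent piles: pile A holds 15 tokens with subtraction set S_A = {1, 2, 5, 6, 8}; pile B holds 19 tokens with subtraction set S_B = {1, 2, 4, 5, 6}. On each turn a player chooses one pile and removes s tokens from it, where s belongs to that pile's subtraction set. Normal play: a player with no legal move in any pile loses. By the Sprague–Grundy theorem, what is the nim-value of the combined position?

2

Pile A, S = {1, 2, 5, 6, 8}:
G(0) = 0
G(1) = mex{0} = 1
G(2) = mex{1,0} = 2
G(3) = mex{2,1} = 0
G(4) = mex{0,2} = 1
G(5) = mex{1,0,0} = 2
G(6) = mex{2,1,1,0} = 3
G(7) = mex{3,2,2,1} = 0
G(8) = mex{0,3,0,2,0} = 1
G(9) = mex{1,0,1,0,1} = 2
G(10) = mex{2,1,2,1,2} = 0
G(11) = mex{0,2,3,2,0} = 1
G(12) = mex{1,0,0,3,1} = 2
G(13) = mex{2,1,1,0,2} = 3
G(14) = mex{3,2,2,1,3} = 0
G(15) = mex{0,3,0,2,0} = 1
G_A(15) = 1.
Pile B, S = {1, 2, 4, 5, 6}:
n :  0  1  2  3  4  5  6  7  8  9 10 11 12 13 14 15 16 17 18 19
G :  0  1  2  0  1  2  3  4  5  3  0  1  2  0  1  2  3  4  5  3
G_B(19) = 3.
Combined Grundy value = 1 ⊕ 3 = 2.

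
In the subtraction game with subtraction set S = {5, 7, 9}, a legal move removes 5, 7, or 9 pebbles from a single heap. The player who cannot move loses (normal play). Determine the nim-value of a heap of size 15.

n :  0  1  2  3  4  5  6  7  8  9 10 11 12 13 14 15
G :  0  0  0  0  0  1  1  1  1  1  2  2  2  2  0  0

0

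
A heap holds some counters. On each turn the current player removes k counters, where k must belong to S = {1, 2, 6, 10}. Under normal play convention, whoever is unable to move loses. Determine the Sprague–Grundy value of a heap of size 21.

n :  0  1  2  3  4  5  6  7  8  9 10 11 12 13 14 15 16 17 18 19 20 21
G :  0  1  2  0  1  2  3  0  1  2  3  0  1  2  0  1  2  3  0  1  2  3

3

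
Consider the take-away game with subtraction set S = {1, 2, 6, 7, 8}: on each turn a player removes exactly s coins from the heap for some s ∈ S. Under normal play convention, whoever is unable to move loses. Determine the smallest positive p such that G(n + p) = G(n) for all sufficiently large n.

12

n :  0  1  2  3  4  5  6  7  8  9 10 11 12 13 14 15 16 17 18 19 20 21 22 23 24 25
G :  0  1  2  0  1  2  3  4  5  3  4  5  0  1  2  0  1  2  3  4  5  3  4  5  0  1
G(n+12) = G(n) holds for n = 0,…,7 (a full window of length max(S) = 8), so the sequence is purely periodic with period 12.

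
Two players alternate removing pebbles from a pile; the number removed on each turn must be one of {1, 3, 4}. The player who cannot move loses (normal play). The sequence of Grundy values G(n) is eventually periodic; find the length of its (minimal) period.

n :  0  1  2  3  4  5  6  7  8  9 10 11 12 13 14 15
G :  0  1  0  1  2  3  2  0  1  0  1  2  3  2  0  1
G(n+7) = G(n) holds for n = 0,…,3 (a full window of length max(S) = 4), so the sequence is purely periodic with period 7.

7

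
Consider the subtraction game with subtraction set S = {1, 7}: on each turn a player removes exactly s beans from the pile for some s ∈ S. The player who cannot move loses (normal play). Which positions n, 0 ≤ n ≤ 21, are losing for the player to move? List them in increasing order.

n :  0  1  2  3  4  5  6  7  8  9 10 11 12 13 14 15 16 17 18 19 20 21
G :  0  1  0  1  0  1  0  1  0  1  0  1  0  1  0  1  0  1  0  1  0  1
P-positions are exactly the n with G(n) = 0.

0, 2, 4, 6, 8, 10, 12, 14, 16, 18, 20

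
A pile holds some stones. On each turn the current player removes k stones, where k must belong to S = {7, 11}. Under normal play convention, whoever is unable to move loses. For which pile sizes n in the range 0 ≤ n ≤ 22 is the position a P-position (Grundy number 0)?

0, 1, 2, 3, 4, 5, 6, 18, 19, 20, 21, 22

G(0) = 0
G(1) = mex{} = 0
G(2) = mex{} = 0
G(3) = mex{} = 0
G(4) = mex{} = 0
G(5) = mex{} = 0
G(6) = mex{} = 0
G(7) = mex{0} = 1
G(8) = mex{0} = 1
G(9) = mex{0} = 1
G(10) = mex{0} = 1
G(11) = mex{0,0} = 1
G(12) = mex{0,0} = 1
G(13) = mex{0,0} = 1
G(14) = mex{1,0} = 2
G(15) = mex{1,0} = 2
G(16) = mex{1,0} = 2
G(17) = mex{1,0} = 2
G(18) = mex{1,1} = 0
G(19) = mex{1,1} = 0
G(20) = mex{1,1} = 0
G(21) = mex{2,1} = 0
G(22) = mex{2,1} = 0
P-positions are exactly the n with G(n) = 0.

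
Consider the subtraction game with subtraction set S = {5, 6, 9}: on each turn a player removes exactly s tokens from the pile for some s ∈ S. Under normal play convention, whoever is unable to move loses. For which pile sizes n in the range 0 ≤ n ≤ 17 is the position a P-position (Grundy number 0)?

G(0) = 0
G(1) = mex{} = 0
G(2) = mex{} = 0
G(3) = mex{} = 0
G(4) = mex{} = 0
G(5) = mex{0} = 1
G(6) = mex{0,0} = 1
G(7) = mex{0,0} = 1
G(8) = mex{0,0} = 1
G(9) = mex{0,0,0} = 1
G(10) = mex{1,0,0} = 2
G(11) = mex{1,1,0} = 2
G(12) = mex{1,1,0} = 2
G(13) = mex{1,1,0} = 2
G(14) = mex{1,1,1} = 0
G(15) = mex{2,1,1} = 0
G(16) = mex{2,2,1} = 0
G(17) = mex{2,2,1} = 0
P-positions are exactly the n with G(n) = 0.

0, 1, 2, 3, 4, 14, 15, 16, 17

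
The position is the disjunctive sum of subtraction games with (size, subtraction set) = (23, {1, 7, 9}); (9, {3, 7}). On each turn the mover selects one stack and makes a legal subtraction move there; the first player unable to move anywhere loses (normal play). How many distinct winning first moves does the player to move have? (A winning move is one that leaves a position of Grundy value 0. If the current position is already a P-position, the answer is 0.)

0

Stack A, S = {1, 7, 9}:
n :  0  1  2  3  4  5  6  7  8  9 10 11 12 13 14 15 16 17 18 19 20 21 22 23
G :  0  1  0  1  0  1  0  1  0  1  0  1  0  1  0  1  0  1  0  1  0  1  0  1
G_A(23) = 1.
Stack B, S = {3, 7}:
n : 0 1 2 3 4 5 6 7 8 9
G : 0 0 0 1 1 1 0 2 2 1
G_B(9) = 1.
Combined Grundy value = 1 ⊕ 1 = 0.
A winning move leaves total XOR = 0, i.e. changes one component's Grundy value g to g ⊕ X where X is the current total.
Stack A: target g' = 1⊕0 = 1, but every legal move changes the Grundy value (mex property), so 0 moves.
Stack B: target g' = 1⊕0 = 1, but every legal move changes the Grundy value (mex property), so 0 moves.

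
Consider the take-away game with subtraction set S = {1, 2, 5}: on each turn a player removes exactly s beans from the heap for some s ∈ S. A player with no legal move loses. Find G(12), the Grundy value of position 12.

0

G(0) = 0
G(1) = mex{0} = 1
G(2) = mex{1,0} = 2
G(3) = mex{2,1} = 0
G(4) = mex{0,2} = 1
G(5) = mex{1,0,0} = 2
G(6) = mex{2,1,1} = 0
G(7) = mex{0,2,2} = 1
G(8) = mex{1,0,0} = 2
G(9) = mex{2,1,1} = 0
G(10) = mex{0,2,2} = 1
G(11) = mex{1,0,0} = 2
G(12) = mex{2,1,1} = 0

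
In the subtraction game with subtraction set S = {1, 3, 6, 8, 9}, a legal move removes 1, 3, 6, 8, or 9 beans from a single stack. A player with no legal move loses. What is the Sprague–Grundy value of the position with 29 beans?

G(0) = 0
G(1) = mex{0} = 1
G(2) = mex{1} = 0
G(3) = mex{0,0} = 1
G(4) = mex{1,1} = 0
G(5) = mex{0,0} = 1
G(6) = mex{1,1,0} = 2
G(7) = mex{2,0,1} = 3
G(8) = mex{3,1,0,0} = 2
G(9) = mex{2,2,1,1,0} = 3
G(10) = mex{3,3,0,0,1} = 2
G(11) = mex{2,2,1,1,0} = 3
G(12) = mex{3,3,2,0,1} = 4
G(13) = mex{4,2,3,1,0} = 5
G(14) = mex{5,3,2,2,1} = 0
G(15) = mex{0,4,3,3,2} = 1
G(16) = mex{1,5,2,2,3} = 0
G(17) = mex{0,0,3,3,2} = 1
G(18) = mex{1,1,4,2,3} = 0
G(19) = mex{0,0,5,3,2} = 1
G(20) = mex{1,1,0,4,3} = 2
G(21) = mex{2,0,1,5,4} = 3
G(22) = mex{3,1,0,0,5} = 2
G(23) = mex{2,2,1,1,0} = 3
G(24) = mex{3,3,0,0,1} = 2
G(25) = mex{2,2,1,1,0} = 3
G(26) = mex{3,3,2,0,1} = 4
G(27) = mex{4,2,3,1,0} = 5
G(28) = mex{5,3,2,2,1} = 0
G(29) = mex{0,4,3,3,2} = 1

1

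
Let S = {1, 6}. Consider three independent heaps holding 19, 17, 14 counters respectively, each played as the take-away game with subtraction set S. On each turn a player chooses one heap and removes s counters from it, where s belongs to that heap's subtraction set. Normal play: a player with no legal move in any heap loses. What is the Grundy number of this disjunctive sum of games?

0

All heaps use S = {1, 6}:
n :  0  1  2  3  4  5  6  7  8  9 10 11 12 13 14 15 16 17 18 19
G :  0  1  0  1  0  1  2  0  1  0  1  0  1  2  0  1  0  1  0  1
Heap A: G(19) = 1.
Heap B: G(17) = 1.
Heap C: G(14) = 0.
Combined Grundy value = 1 ⊕ 1 ⊕ 0 = 0.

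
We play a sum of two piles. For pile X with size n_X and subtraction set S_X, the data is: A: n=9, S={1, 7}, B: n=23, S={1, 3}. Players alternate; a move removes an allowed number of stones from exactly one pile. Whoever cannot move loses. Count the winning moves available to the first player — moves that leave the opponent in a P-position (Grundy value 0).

0

Pile A, S = {1, 7}:
G(0) = 0
G(1) = mex{0} = 1
G(2) = mex{1} = 0
G(3) = mex{0} = 1
G(4) = mex{1} = 0
G(5) = mex{0} = 1
G(6) = mex{1} = 0
G(7) = mex{0,0} = 1
G(8) = mex{1,1} = 0
G(9) = mex{0,0} = 1
G_A(9) = 1.
Pile B, S = {1, 3}:
n :  0  1  2  3  4  5  6  7  8  9 10 11 12 13 14 15 16 17 18 19 20 21 22 23
G :  0  1  0  1  0  1  0  1  0  1  0  1  0  1  0  1  0  1  0  1  0  1  0  1
G_B(23) = 1.
Combined Grundy value = 1 ⊕ 1 = 0.
A winning move leaves total XOR = 0, i.e. changes one component's Grundy value g to g ⊕ X where X is the current total.
Pile A: target g' = 1⊕0 = 1, but every legal move changes the Grundy value (mex property), so 0 moves.
Pile B: target g' = 1⊕0 = 1, but every legal move changes the Grundy value (mex property), so 0 moves.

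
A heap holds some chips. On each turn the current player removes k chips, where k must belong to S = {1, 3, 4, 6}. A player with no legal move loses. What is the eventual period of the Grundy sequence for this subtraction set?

7

n :  0  1  2  3  4  5  6  7  8  9 10 11 12 13 14 15
G :  0  1  0  1  2  3  2  0  1  0  1  2  3  2  0  1
G(n+7) = G(n) holds for n = 0,…,5 (a full window of length max(S) = 6), so the sequence is purely periodic with period 7.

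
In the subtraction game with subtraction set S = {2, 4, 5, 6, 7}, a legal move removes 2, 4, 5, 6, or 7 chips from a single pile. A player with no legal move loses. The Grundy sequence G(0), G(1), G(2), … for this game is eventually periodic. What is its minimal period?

n :  0  1  2  3  4  5  6  7  8  9 10 11 12 13 14 15 16 17 18 19
G :  0  0  1  1  2  2  3  3  4  0  0  1  1  2  2  3  3  4  0  0
G(n+9) = G(n) holds for n = 0,…,6 (a full window of length max(S) = 7), so the sequence is purely periodic with period 9.

9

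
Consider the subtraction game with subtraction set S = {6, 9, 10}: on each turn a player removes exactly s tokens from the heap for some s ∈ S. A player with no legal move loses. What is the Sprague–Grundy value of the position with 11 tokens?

n :  0  1  2  3  4  5  6  7  8  9 10 11
G :  0  0  0  0  0  0  1  1  1  1  1  1

1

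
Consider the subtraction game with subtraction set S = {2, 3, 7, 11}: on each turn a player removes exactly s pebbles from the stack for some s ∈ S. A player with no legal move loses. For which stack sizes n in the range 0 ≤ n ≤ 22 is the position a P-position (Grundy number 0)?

0, 1, 5, 6, 10, 14, 15, 19, 20

n :  0  1  2  3  4  5  6  7  8  9 10 11 12 13 14 15 16 17 18 19 20 21 22
G :  0  0  1  1  2  0  0  1  1  2  0  3  1  2  0  0  1  1  2  0  0  1  1
P-positions are exactly the n with G(n) = 0.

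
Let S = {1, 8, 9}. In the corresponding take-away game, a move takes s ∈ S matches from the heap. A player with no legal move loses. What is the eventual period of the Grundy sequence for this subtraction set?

16

n :  0  1  2  3  4  5  6  7  8  9 10 11 12 13 14 15 16 17 18 19 20 21 22 23 24 25 26 27 28 29 30 31 32 33
G :  0  1  0  1  0  1  0  1  2  3  2  3  2  3  2  3  0  1  0  1  0  1  0  1  2  3  2  3  2  3  2  3  0  1
G(n+16) = G(n) holds for n = 0,…,8 (a full window of length max(S) = 9), so the sequence is purely periodic with period 16.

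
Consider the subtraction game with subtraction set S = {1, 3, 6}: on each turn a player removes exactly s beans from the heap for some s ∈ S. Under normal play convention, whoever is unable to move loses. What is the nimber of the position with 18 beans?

n :  0  1  2  3  4  5  6  7  8  9 10 11 12 13 14 15 16 17 18
G :  0  1  0  1  0  1  2  3  2  0  1  0  1  0  1  2  3  2  0

0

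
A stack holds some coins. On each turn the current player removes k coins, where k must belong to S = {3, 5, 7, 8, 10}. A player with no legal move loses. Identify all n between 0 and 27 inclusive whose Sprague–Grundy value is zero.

G(0) = 0
G(1) = mex{} = 0
G(2) = mex{} = 0
G(3) = mex{0} = 1
G(4) = mex{0} = 1
G(5) = mex{0,0} = 1
G(6) = mex{1,0} = 2
G(7) = mex{1,0,0} = 2
G(8) = mex{1,1,0,0} = 2
G(9) = mex{2,1,0,0} = 3
G(10) = mex{2,1,1,0,0} = 3
G(11) = mex{2,2,1,1,0} = 3
G(12) = mex{3,2,1,1,0} = 4
G(13) = mex{3,2,2,1,1} = 0
G(14) = mex{3,3,2,2,1} = 0
G(15) = mex{4,3,2,2,1} = 0
G(16) = mex{0,3,3,2,2} = 1
G(17) = mex{0,4,3,3,2} = 1
G(18) = mex{0,0,3,3,2} = 1
G(19) = mex{1,0,4,3,3} = 2
G(20) = mex{1,0,0,4,3} = 2
G(21) = mex{1,1,0,0,3} = 2
G(22) = mex{2,1,0,0,4} = 3
G(23) = mex{2,1,1,0,0} = 3
G(24) = mex{2,2,1,1,0} = 3
G(25) = mex{3,2,1,1,0} = 4
G(26) = mex{3,2,2,1,1} = 0
G(27) = mex{3,3,2,2,1} = 0
P-positions are exactly the n with G(n) = 0.

0, 1, 2, 13, 14, 15, 26, 27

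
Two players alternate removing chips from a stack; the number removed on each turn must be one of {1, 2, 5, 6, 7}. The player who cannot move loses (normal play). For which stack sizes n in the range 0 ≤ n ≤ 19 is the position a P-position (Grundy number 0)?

n :  0  1  2  3  4  5  6  7  8  9 10 11 12 13 14 15 16 17 18 19
G :  0  1  2  0  1  2  3  4  5  3  4  0  1  2  0  1  2  3  4  5
P-positions are exactly the n with G(n) = 0.

0, 3, 11, 14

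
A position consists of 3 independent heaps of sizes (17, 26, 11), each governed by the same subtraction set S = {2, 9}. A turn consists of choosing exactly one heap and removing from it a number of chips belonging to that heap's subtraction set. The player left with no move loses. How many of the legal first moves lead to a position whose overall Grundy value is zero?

5

All heaps use S = {2, 9}:
n :  0  1  2  3  4  5  6  7  8  9 10 11 12 13 14 15 16 17 18 19 20 21 22 23 24 25 26
G :  0  0  1  1  0  0  1  1  0  2  1  0  0  1  1  0  0  1  1  0  2  1  0  0  1  1  0
Heap A: G(17) = 1.
Heap B: G(26) = 0.
Heap C: G(11) = 0.
Combined Grundy value = 1 ⊕ 0 ⊕ 0 = 1.
A winning move leaves total XOR = 0, i.e. changes one component's Grundy value g to g ⊕ X where X is the current total.
Heap A: need g' = 1⊕1 = 0. Options: 17−2→G=0, 17−9→G=0. Hits: 2.
Heap B: need g' = 0⊕1 = 1. Options: 26−2→G=1, 26−9→G=1. Hits: 2.
Heap C: need g' = 0⊕1 = 1. Options: 11−2→G=2, 11−9→G=1. Hits: 1.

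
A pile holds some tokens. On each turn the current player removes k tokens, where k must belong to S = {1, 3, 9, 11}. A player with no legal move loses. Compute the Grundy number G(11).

1

G(0) = 0
G(1) = mex{0} = 1
G(2) = mex{1} = 0
G(3) = mex{0,0} = 1
G(4) = mex{1,1} = 0
G(5) = mex{0,0} = 1
G(6) = mex{1,1} = 0
G(7) = mex{0,0} = 1
G(8) = mex{1,1} = 0
G(9) = mex{0,0,0} = 1
G(10) = mex{1,1,1} = 0
G(11) = mex{0,0,0,0} = 1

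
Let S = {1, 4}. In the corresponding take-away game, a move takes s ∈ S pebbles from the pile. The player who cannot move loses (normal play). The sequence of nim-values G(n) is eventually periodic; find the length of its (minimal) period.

5

n :  0  1  2  3  4  5  6  7  8  9 10 11 12 13 14
G :  0  1  0  1  2  0  1  0  1  2  0  1  0  1  2
G(n+5) = G(n) holds for n = 0,…,3 (a full window of length max(S) = 4), so the sequence is purely periodic with period 5.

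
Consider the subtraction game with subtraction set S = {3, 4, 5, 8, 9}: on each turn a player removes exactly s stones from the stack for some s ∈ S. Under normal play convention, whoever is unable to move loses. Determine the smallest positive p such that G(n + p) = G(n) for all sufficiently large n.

n :  0  1  2  3  4  5  6  7  8  9 10 11 12 13 14 15 16 17 18 19 20 21 22 23 24 25
G :  0  0  0  1  1  1  2  2  2  3  3  3  0  0  0  1  1  1  2  2  2  3  3  3  0  0
G(n+12) = G(n) holds for n = 0,…,8 (a full window of length max(S) = 9), so the sequence is purely periodic with period 12.

12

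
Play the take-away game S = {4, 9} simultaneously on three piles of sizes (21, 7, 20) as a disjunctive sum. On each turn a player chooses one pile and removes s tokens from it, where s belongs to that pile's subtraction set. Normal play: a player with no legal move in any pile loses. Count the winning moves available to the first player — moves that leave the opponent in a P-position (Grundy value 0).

All piles use S = {4, 9}:
G(0) = 0
G(1) = mex{} = 0
G(2) = mex{} = 0
G(3) = mex{} = 0
G(4) = mex{0} = 1
G(5) = mex{0} = 1
G(6) = mex{0} = 1
G(7) = mex{0} = 1
G(8) = mex{1} = 0
G(9) = mex{1,0} = 2
G(10) = mex{1,0} = 2
G(11) = mex{1,0} = 2
G(12) = mex{0,0} = 1
G(13) = mex{2,1} = 0
G(14) = mex{2,1} = 0
G(15) = mex{2,1} = 0
G(16) = mex{1,1} = 0
G(17) = mex{0,0} = 1
G(18) = mex{0,2} = 1
G(19) = mex{0,2} = 1
G(20) = mex{0,2} = 1
G(21) = mex{1,1} = 0
Pile A: G(21) = 0.
Pile B: G(7) = 1.
Pile C: G(20) = 1.
Combined Grundy value = 0 ⊕ 1 ⊕ 1 = 0.
A winning move leaves total XOR = 0, i.e. changes one component's Grundy value g to g ⊕ X where X is the current total.
Pile A: target g' = 0⊕0 = 0, but every legal move changes the Grundy value (mex property), so 0 moves.
Pile B: target g' = 1⊕0 = 1, but every legal move changes the Grundy value (mex property), so 0 moves.
Pile C: target g' = 1⊕0 = 1, but every legal move changes the Grundy value (mex property), so 0 moves.

0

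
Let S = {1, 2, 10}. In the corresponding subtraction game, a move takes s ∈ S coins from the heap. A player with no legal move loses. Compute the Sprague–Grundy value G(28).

1

n :  0  1  2  3  4  5  6  7  8  9 10 11 12 13 14 15 16 17 18 19 20 21 22 23 24 25 26 27 28
G :  0  1  2  0  1  2  0  1  2  0  1  2  0  1  2  0  1  2  0  1  2  0  1  2  0  1  2  0  1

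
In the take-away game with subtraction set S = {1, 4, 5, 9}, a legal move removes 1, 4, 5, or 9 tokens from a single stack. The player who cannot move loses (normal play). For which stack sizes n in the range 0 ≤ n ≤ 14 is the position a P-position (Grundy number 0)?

G(0) = 0
G(1) = mex{0} = 1
G(2) = mex{1} = 0
G(3) = mex{0} = 1
G(4) = mex{1,0} = 2
G(5) = mex{2,1,0} = 3
G(6) = mex{3,0,1} = 2
G(7) = mex{2,1,0} = 3
G(8) = mex{3,2,1} = 0
G(9) = mex{0,3,2,0} = 1
G(10) = mex{1,2,3,1} = 0
G(11) = mex{0,3,2,0} = 1
G(12) = mex{1,0,3,1} = 2
G(13) = mex{2,1,0,2} = 3
G(14) = mex{3,0,1,3} = 2
P-positions are exactly the n with G(n) = 0.

0, 2, 8, 10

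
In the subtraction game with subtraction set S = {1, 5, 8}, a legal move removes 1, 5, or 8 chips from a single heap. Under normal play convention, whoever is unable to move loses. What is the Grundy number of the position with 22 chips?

3

G(0) = 0
G(1) = mex{0} = 1
G(2) = mex{1} = 0
G(3) = mex{0} = 1
G(4) = mex{1} = 0
G(5) = mex{0,0} = 1
G(6) = mex{1,1} = 0
G(7) = mex{0,0} = 1
G(8) = mex{1,1,0} = 2
G(9) = mex{2,0,1} = 3
G(10) = mex{3,1,0} = 2
G(11) = mex{2,0,1} = 3
G(12) = mex{3,1,0} = 2
G(13) = mex{2,2,1} = 0
G(14) = mex{0,3,0} = 1
G(15) = mex{1,2,1} = 0
G(16) = mex{0,3,2} = 1
G(17) = mex{1,2,3} = 0
G(18) = mex{0,0,2} = 1
G(19) = mex{1,1,3} = 0
G(20) = mex{0,0,2} = 1
G(21) = mex{1,1,0} = 2
G(22) = mex{2,0,1} = 3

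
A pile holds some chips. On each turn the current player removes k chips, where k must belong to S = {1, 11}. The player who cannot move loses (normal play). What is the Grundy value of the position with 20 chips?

G(0) = 0
G(1) = mex{0} = 1
G(2) = mex{1} = 0
G(3) = mex{0} = 1
G(4) = mex{1} = 0
G(5) = mex{0} = 1
G(6) = mex{1} = 0
G(7) = mex{0} = 1
G(8) = mex{1} = 0
G(9) = mex{0} = 1
G(10) = mex{1} = 0
G(11) = mex{0,0} = 1
G(12) = mex{1,1} = 0
G(13) = mex{0,0} = 1
G(14) = mex{1,1} = 0
G(15) = mex{0,0} = 1
G(16) = mex{1,1} = 0
G(17) = mex{0,0} = 1
G(18) = mex{1,1} = 0
G(19) = mex{0,0} = 1
G(20) = mex{1,1} = 0

0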